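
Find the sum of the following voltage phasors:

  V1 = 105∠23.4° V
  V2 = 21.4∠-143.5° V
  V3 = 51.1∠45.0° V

Step 1 — Convert each phasor to rectangular form:
  V1 = 105·(cos(23.4°) + j·sin(23.4°)) = 96.36 + j41.7 V
  V2 = 21.4·(cos(-143.5°) + j·sin(-143.5°)) = -17.2 - j12.73 V
  V3 = 51.1·(cos(45.0°) + j·sin(45.0°)) = 36.13 + j36.13 V
Step 2 — Sum components: V_total = 115.3 + j65.1 V.
Step 3 — Convert to polar: |V_total| = 132.4 V, ∠V_total = 29.5°.

V_total = 132.4∠29.5° V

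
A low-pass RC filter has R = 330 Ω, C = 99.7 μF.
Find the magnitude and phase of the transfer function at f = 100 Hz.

Step 1 — Angular frequency: ω = 2π·100 = 628.3 rad/s.
Step 2 — Transfer function: H(jω) = 1/(1 + jωRC).
Step 3 — Denominator: 1 + jωRC = 1 + j·628.3·330·9.97e-05 = 1 + j20.67.
Step 4 — H = 0.002335 - j0.04826.
Step 5 — Magnitude: |H| = 0.04832 (-26.3 dB); phase: φ = -87.2°.

|H| = 0.04832 (-26.3 dB), φ = -87.2°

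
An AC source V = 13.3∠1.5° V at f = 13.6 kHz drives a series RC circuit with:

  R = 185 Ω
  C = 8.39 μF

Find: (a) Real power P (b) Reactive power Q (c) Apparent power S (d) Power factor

Step 1 — Angular frequency: ω = 2π·f = 2π·1.36e+04 = 8.545e+04 rad/s.
Step 2 — Component impedances:
  R: Z = R = 185 Ω
  C: Z = 1/(jωC) = -j/(ω·C) = 0 - j1.395 Ω
Step 3 — Series combination: Z_total = R + C = 185 - j1.395 Ω = 185∠-0.4° Ω.
Step 4 — Source phasor: V = 13.3∠1.5° V = 13.3 + j0.3482 V.
Step 5 — Current: I = V / Z = 0.07185 + j0.002424 A = 0.07189∠1.9° A.
Step 6 — Complex power: S = V·I* = 0.9561 - j0.007209 VA.
Step 7 — Real power: P = Re(S) = 0.9561 W.
Step 8 — Reactive power: Q = Im(S) = -0.007209 VAR.
Step 9 — Apparent power: |S| = 0.9561 VA.
Step 10 — Power factor: PF = P/|S| = 1 (leading).

(a) P = 0.9561 W  (b) Q = -0.007209 VAR  (c) S = 0.9561 VA  (d) PF = 1 (leading)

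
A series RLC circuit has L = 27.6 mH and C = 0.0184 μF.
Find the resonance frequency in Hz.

Step 1 — Resonance condition Im(Z)=0 gives ω₀ = 1/√(LC).
Step 2 — ω₀ = 1/√(0.0276·1.84e-08) = 4.437e+04 rad/s.
Step 3 — f₀ = ω₀/(2π) = 7062 Hz.

f₀ = 7062 Hz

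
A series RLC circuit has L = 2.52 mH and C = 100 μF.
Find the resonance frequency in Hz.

Step 1 — Resonance condition Im(Z)=0 gives ω₀ = 1/√(LC).
Step 2 — ω₀ = 1/√(0.00252·0.0001) = 1992 rad/s.
Step 3 — f₀ = ω₀/(2π) = 317 Hz.

f₀ = 317 Hz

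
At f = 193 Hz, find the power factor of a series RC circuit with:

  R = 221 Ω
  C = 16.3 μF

Step 1 — Angular frequency: ω = 2π·f = 2π·193 = 1213 rad/s.
Step 2 — Component impedances:
  R: Z = R = 221 Ω
  C: Z = 1/(jωC) = -j/(ω·C) = 0 - j50.59 Ω
Step 3 — Series combination: Z_total = R + C = 221 - j50.59 Ω = 226.7∠-12.9° Ω.
Step 4 — Power factor: PF = cos(φ) = Re(Z)/|Z| = 221/226.72 = 0.9748.
Step 5 — Type: Im(Z) = -50.59 ⇒ leading (phase φ = -12.9°).

PF = 0.9748 (leading, φ = -12.9°)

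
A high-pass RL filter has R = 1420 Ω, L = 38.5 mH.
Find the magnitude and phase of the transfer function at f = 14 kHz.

Step 1 — Angular frequency: ω = 2π·1.4e+04 = 8.796e+04 rad/s.
Step 2 — Transfer function: H(jω) = jωL/(R + jωL).
Step 3 — Numerator jωL = j·3387; denominator R + jωL = 1420 + j3387.
Step 4 — H = 0.8505 + j0.3566.
Step 5 — Magnitude: |H| = 0.9222 (-0.7 dB); phase: φ = 22.7°.

|H| = 0.9222 (-0.7 dB), φ = 22.7°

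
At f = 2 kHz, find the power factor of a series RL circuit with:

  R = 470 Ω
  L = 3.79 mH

Step 1 — Angular frequency: ω = 2π·f = 2π·2000 = 1.257e+04 rad/s.
Step 2 — Component impedances:
  R: Z = R = 470 Ω
  L: Z = jωL = j·1.257e+04·0.00379 = 0 + j47.63 Ω
Step 3 — Series combination: Z_total = R + L = 470 + j47.63 Ω = 472.4∠5.8° Ω.
Step 4 — Power factor: PF = cos(φ) = Re(Z)/|Z| = 470/472.4 = 0.9949.
Step 5 — Type: Im(Z) = 47.63 ⇒ lagging (phase φ = 5.8°).

PF = 0.9949 (lagging, φ = 5.8°)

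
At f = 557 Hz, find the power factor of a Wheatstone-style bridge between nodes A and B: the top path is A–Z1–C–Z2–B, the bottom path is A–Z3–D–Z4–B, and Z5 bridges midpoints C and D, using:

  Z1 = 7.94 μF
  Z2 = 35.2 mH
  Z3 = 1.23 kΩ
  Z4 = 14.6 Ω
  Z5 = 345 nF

Step 1 — Angular frequency: ω = 2π·f = 2π·557 = 3500 rad/s.
Step 2 — Component impedances:
  Z1: Z = 1/(jωC) = -j/(ω·C) = 0 - j35.99 Ω
  Z2: Z = jωL = j·3500·0.0352 = 0 + j123.2 Ω
  Z3: Z = R = 1230 Ω
  Z4: Z = R = 14.6 Ω
  Z5: Z = 1/(jωC) = -j/(ω·C) = 0 - j828.2 Ω
Step 3 — Bridge requires nodal analysis (the Z5 bridge couples midpoints C and D, so the two paths cannot be reduced to a simple series/parallel combination). Setting node B to ground and injecting 1 A at node A, the 3-node admittance system at A, C, D solves to V_A = Z_AB = 9.769 + j107.4 Ω = 107.8∠84.8° Ω.
Step 4 — Power factor: PF = cos(φ) = Re(Z)/|Z| = 9.76903/107.835 = 0.09059.
Step 5 — Type: Im(Z) = 107.4 ⇒ lagging (phase φ = 84.8°).

PF = 0.09059 (lagging, φ = 84.8°)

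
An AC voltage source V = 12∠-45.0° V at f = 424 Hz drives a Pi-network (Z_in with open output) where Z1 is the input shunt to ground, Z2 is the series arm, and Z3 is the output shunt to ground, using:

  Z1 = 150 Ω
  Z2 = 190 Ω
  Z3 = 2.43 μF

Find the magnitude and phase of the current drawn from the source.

Step 1 — Angular frequency: ω = 2π·f = 2π·424 = 2664 rad/s.
Step 2 — Component impedances:
  Z1: Z = R = 150 Ω
  Z2: Z = R = 190 Ω
  Z3: Z = 1/(jωC) = -j/(ω·C) = 0 - j154.5 Ω
Step 3 — With open output, the series arm Z2 and the output shunt Z3 appear in series to ground: Z2 + Z3 = 190 - j154.5 Ω.
Step 4 — Parallel with input shunt Z1: Z_in = Z1 || (Z2 + Z3) = 95.15 - j24.92 Ω = 98.36∠-14.7° Ω.
Step 5 — Source phasor: V = 12∠-45.0° V = 8.485 - j8.485 V.
Step 6 — Ohm's law: I = V / Z_total = (8.485 - j8.485) / (95.15 - j24.92) = 0.1053 - j0.0616 A.
Step 7 — Convert to polar: |I| = 0.122 A, ∠I = -30.3°.

I = 0.122∠-30.3° A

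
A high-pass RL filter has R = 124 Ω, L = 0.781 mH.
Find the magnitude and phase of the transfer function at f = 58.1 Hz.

Step 1 — Angular frequency: ω = 2π·58.1 = 365.1 rad/s.
Step 2 — Transfer function: H(jω) = jωL/(R + jωL).
Step 3 — Numerator jωL = j·0.2851; denominator R + jωL = 124 + j0.2851.
Step 4 — H = 5.287e-06 + j0.002299.
Step 5 — Magnitude: |H| = 0.002299 (-52.8 dB); phase: φ = 89.9°.

|H| = 0.002299 (-52.8 dB), φ = 89.9°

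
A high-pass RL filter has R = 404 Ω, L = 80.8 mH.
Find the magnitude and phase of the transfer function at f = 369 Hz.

Step 1 — Angular frequency: ω = 2π·369 = 2318 rad/s.
Step 2 — Transfer function: H(jω) = jωL/(R + jωL).
Step 3 — Numerator jωL = j·187.3; denominator R + jωL = 404 + j187.3.
Step 4 — H = 0.177 + j0.3816.
Step 5 — Magnitude: |H| = 0.4207 (-7.5 dB); phase: φ = 65.1°.

|H| = 0.4207 (-7.5 dB), φ = 65.1°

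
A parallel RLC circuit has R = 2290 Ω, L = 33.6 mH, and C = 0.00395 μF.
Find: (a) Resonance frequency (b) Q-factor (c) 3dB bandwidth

Step 1 — Resonance: ω₀ = 1/√(LC) = 1/√(0.0336·3.95e-09) = 8.68e+04 rad/s.
Step 2 — f₀ = ω₀/(2π) = 1.382e+04 Hz.
Step 3 — Parallel Q: Q = R/(ω₀L) = 2290/(8.68e+04·0.0336) = 0.7852.
Step 4 — Bandwidth: Δω = ω₀/Q = 1.106e+05 rad/s; BW = Δω/(2π) = 1.759e+04 Hz.

(a) f₀ = 1.382e+04 Hz  (b) Q = 0.7852  (c) BW = 1.759e+04 Hz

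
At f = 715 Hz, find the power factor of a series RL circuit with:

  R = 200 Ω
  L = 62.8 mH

Step 1 — Angular frequency: ω = 2π·f = 2π·715 = 4492 rad/s.
Step 2 — Component impedances:
  R: Z = R = 200 Ω
  L: Z = jωL = j·4492·0.0628 = 0 + j282.1 Ω
Step 3 — Series combination: Z_total = R + L = 200 + j282.1 Ω = 345.8∠54.7° Ω.
Step 4 — Power factor: PF = cos(φ) = Re(Z)/|Z| = 200/345.83 = 0.5783.
Step 5 — Type: Im(Z) = 282.1 ⇒ lagging (phase φ = 54.7°).

PF = 0.5783 (lagging, φ = 54.7°)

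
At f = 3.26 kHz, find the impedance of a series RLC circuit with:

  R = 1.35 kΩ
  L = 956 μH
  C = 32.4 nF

Step 1 — Angular frequency: ω = 2π·f = 2π·3260 = 2.048e+04 rad/s.
Step 2 — Component impedances:
  R: Z = R = 1350 Ω
  L: Z = jωL = j·2.048e+04·0.000956 = 0 + j19.58 Ω
  C: Z = 1/(jωC) = -j/(ω·C) = 0 - j1507 Ω
Step 3 — Series combination: Z_total = R + L + C = 1350 - j1487 Ω = 2009∠-47.8° Ω.

Z = 1350 - j1487 Ω = 2009∠-47.8° Ω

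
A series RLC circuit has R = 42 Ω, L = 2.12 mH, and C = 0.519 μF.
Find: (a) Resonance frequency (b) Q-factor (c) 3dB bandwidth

Step 1 — Resonance condition Im(Z)=0 gives ω₀ = 1/√(LC).
Step 2 — ω₀ = 1/√(0.00212·5.19e-07) = 3.015e+04 rad/s.
Step 3 — f₀ = ω₀/(2π) = 4798 Hz.
Step 4 — Series Q: Q = ω₀L/R = 3.015e+04·0.00212/42 = 1.522.
Step 5 — 3dB bandwidth: Δω = ω₀/Q = 1.981e+04 rad/s; BW = Δω/(2π) = 3153 Hz.

(a) f₀ = 4798 Hz  (b) Q = 1.522  (c) BW = 3153 Hz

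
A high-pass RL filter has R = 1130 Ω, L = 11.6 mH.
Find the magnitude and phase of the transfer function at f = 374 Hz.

Step 1 — Angular frequency: ω = 2π·374 = 2350 rad/s.
Step 2 — Transfer function: H(jω) = jωL/(R + jωL).
Step 3 — Numerator jωL = j·27.26; denominator R + jωL = 1130 + j27.26.
Step 4 — H = 0.0005816 + j0.02411.
Step 5 — Magnitude: |H| = 0.02412 (-32.4 dB); phase: φ = 88.6°.

|H| = 0.02412 (-32.4 dB), φ = 88.6°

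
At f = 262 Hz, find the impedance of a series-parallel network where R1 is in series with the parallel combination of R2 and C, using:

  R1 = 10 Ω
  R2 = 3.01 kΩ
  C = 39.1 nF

Step 1 — Angular frequency: ω = 2π·f = 2π·262 = 1646 rad/s.
Step 2 — Component impedances:
  R1: Z = R = 10 Ω
  R2: Z = R = 3010 Ω
  C: Z = 1/(jωC) = -j/(ω·C) = 0 - j1.554e+04 Ω
Step 3 — Parallel branch: R2 || C = 1/(1/R2 + 1/C) = 2901 - j562.1 Ω.
Step 4 — Series with R1: Z_total = R1 + (R2 || C) = 2911 - j562.1 Ω = 2965∠-10.9° Ω.

Z = 2911 - j562.1 Ω = 2965∠-10.9° Ω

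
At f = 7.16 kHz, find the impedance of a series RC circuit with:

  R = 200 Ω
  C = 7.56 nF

Step 1 — Angular frequency: ω = 2π·f = 2π·7160 = 4.499e+04 rad/s.
Step 2 — Component impedances:
  R: Z = R = 200 Ω
  C: Z = 1/(jωC) = -j/(ω·C) = 0 - j2940 Ω
Step 3 — Series combination: Z_total = R + C = 200 - j2940 Ω = 2947∠-86.1° Ω.

Z = 200 - j2940 Ω = 2947∠-86.1° Ω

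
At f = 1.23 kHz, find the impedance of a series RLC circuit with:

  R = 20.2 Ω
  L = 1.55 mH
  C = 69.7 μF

Step 1 — Angular frequency: ω = 2π·f = 2π·1230 = 7728 rad/s.
Step 2 — Component impedances:
  R: Z = R = 20.2 Ω
  L: Z = jωL = j·7728·0.00155 = 0 + j11.98 Ω
  C: Z = 1/(jωC) = -j/(ω·C) = 0 - j1.856 Ω
Step 3 — Series combination: Z_total = R + L + C = 20.2 + j10.12 Ω = 22.59∠26.6° Ω.

Z = 20.2 + j10.12 Ω = 22.59∠26.6° Ω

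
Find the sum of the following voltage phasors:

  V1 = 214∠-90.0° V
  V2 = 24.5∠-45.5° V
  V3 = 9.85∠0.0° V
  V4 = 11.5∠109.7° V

Step 1 — Convert each phasor to rectangular form:
  V1 = 214·(cos(-90.0°) + j·sin(-90.0°)) = 0 - j214 V
  V2 = 24.5·(cos(-45.5°) + j·sin(-45.5°)) = 17.17 - j17.47 V
  V3 = 9.85·(cos(0.0°) + j·sin(0.0°)) = 9.85 V
  V4 = 11.5·(cos(109.7°) + j·sin(109.7°)) = -3.877 + j10.83 V
Step 2 — Sum components: V_total = 23.15 - j220.6 V.
Step 3 — Convert to polar: |V_total| = 221.9 V, ∠V_total = -84.0°.

V_total = 221.9∠-84.0° V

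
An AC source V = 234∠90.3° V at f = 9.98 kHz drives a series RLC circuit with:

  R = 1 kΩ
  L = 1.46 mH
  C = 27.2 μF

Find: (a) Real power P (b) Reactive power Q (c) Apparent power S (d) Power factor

Step 1 — Angular frequency: ω = 2π·f = 2π·9980 = 6.271e+04 rad/s.
Step 2 — Component impedances:
  R: Z = R = 1000 Ω
  L: Z = jωL = j·6.271e+04·0.00146 = 0 + j91.55 Ω
  C: Z = 1/(jωC) = -j/(ω·C) = 0 - j0.5863 Ω
Step 3 — Series combination: Z_total = R + L + C = 1000 + j90.96 Ω = 1004∠5.2° Ω.
Step 4 — Source phasor: V = 234∠90.3° V = -1.225 + j234 V.
Step 5 — Current: I = V / Z = 0.0199 + j0.2322 A = 0.233∠85.1° A.
Step 6 — Complex power: S = V·I* = 54.31 + j4.94 VA.
Step 7 — Real power: P = Re(S) = 54.31 W.
Step 8 — Reactive power: Q = Im(S) = 4.94 VAR.
Step 9 — Apparent power: |S| = 54.53 VA.
Step 10 — Power factor: PF = P/|S| = 0.9959 (lagging).

(a) P = 54.31 W  (b) Q = 4.94 VAR  (c) S = 54.53 VA  (d) PF = 0.9959 (lagging)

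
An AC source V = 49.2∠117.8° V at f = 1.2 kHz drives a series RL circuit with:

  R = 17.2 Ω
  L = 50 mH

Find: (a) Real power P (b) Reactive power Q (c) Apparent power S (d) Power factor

Step 1 — Angular frequency: ω = 2π·f = 2π·1200 = 7540 rad/s.
Step 2 — Component impedances:
  R: Z = R = 17.2 Ω
  L: Z = jωL = j·7540·0.05 = 0 + j377 Ω
Step 3 — Series combination: Z_total = R + L = 17.2 + j377 Ω = 377.4∠87.4° Ω.
Step 4 — Source phasor: V = 49.2∠117.8° V = -22.95 + j43.52 V.
Step 5 — Current: I = V / Z = 0.1124 + j0.066 A = 0.1304∠30.4° A.
Step 6 — Complex power: S = V·I* = 0.2923 + j6.408 VA.
Step 7 — Real power: P = Re(S) = 0.2923 W.
Step 8 — Reactive power: Q = Im(S) = 6.408 VAR.
Step 9 — Apparent power: |S| = 6.414 VA.
Step 10 — Power factor: PF = P/|S| = 0.04558 (lagging).

(a) P = 0.2923 W  (b) Q = 6.408 VAR  (c) S = 6.414 VA  (d) PF = 0.04558 (lagging)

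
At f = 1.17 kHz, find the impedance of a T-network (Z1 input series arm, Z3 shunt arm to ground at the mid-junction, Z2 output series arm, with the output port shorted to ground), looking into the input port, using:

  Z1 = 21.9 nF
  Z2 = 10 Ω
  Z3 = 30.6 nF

Step 1 — Angular frequency: ω = 2π·f = 2π·1170 = 7351 rad/s.
Step 2 — Component impedances:
  Z1: Z = 1/(jωC) = -j/(ω·C) = 0 - j6211 Ω
  Z2: Z = R = 10 Ω
  Z3: Z = 1/(jωC) = -j/(ω·C) = 0 - j4445 Ω
Step 3 — With the output port shorted to ground, the output series arm Z2 runs from the junction to ground; the shunt arm Z3 also runs from the junction to ground. They appear in parallel: Z3 || Z2 = 10 - j0.02249 Ω.
Step 4 — Series with input arm Z1: Z_in = Z1 + (Z3 || Z2) = 10 - j6211 Ω = 6211∠-89.9° Ω.

Z = 10 - j6211 Ω = 6211∠-89.9° Ω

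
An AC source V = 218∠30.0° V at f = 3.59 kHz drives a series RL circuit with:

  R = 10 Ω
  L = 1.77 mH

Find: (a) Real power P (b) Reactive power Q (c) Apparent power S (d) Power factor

Step 1 — Angular frequency: ω = 2π·f = 2π·3590 = 2.256e+04 rad/s.
Step 2 — Component impedances:
  R: Z = R = 10 Ω
  L: Z = jωL = j·2.256e+04·0.00177 = 0 + j39.93 Ω
Step 3 — Series combination: Z_total = R + L = 10 + j39.93 Ω = 41.16∠75.9° Ω.
Step 4 — Source phasor: V = 218∠30.0° V = 188.8 + j109 V.
Step 5 — Current: I = V / Z = 3.683 - j3.806 A = 5.297∠-45.9° A.
Step 6 — Complex power: S = V·I* = 280.5 + j1120 VA.
Step 7 — Real power: P = Re(S) = 280.5 W.
Step 8 — Reactive power: Q = Im(S) = 1120 VAR.
Step 9 — Apparent power: |S| = 1155 VA.
Step 10 — Power factor: PF = P/|S| = 0.243 (lagging).

(a) P = 280.5 W  (b) Q = 1120 VAR  (c) S = 1155 VA  (d) PF = 0.243 (lagging)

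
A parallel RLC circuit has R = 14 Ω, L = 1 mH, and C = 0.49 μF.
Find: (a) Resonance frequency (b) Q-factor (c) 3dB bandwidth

Step 1 — Resonance: ω₀ = 1/√(LC) = 1/√(0.001·4.9e-07) = 4.518e+04 rad/s.
Step 2 — f₀ = ω₀/(2π) = 7190 Hz.
Step 3 — Parallel Q: Q = R/(ω₀L) = 14/(4.518e+04·0.001) = 0.3099.
Step 4 — Bandwidth: Δω = ω₀/Q = 1.458e+05 rad/s; BW = Δω/(2π) = 2.32e+04 Hz.

(a) f₀ = 7190 Hz  (b) Q = 0.3099  (c) BW = 2.32e+04 Hz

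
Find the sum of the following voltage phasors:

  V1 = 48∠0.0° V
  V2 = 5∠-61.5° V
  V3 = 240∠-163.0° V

Step 1 — Convert each phasor to rectangular form:
  V1 = 48·(cos(0.0°) + j·sin(0.0°)) = 48 V
  V2 = 5·(cos(-61.5°) + j·sin(-61.5°)) = 2.386 - j4.394 V
  V3 = 240·(cos(-163.0°) + j·sin(-163.0°)) = -229.5 - j70.17 V
Step 2 — Sum components: V_total = -179.1 - j74.56 V.
Step 3 — Convert to polar: |V_total| = 194 V, ∠V_total = -157.4°.

V_total = 194∠-157.4° V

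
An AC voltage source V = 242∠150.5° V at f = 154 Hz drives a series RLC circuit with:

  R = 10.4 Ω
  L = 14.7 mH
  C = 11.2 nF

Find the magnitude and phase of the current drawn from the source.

Step 1 — Angular frequency: ω = 2π·f = 2π·154 = 967.6 rad/s.
Step 2 — Component impedances:
  R: Z = R = 10.4 Ω
  L: Z = jωL = j·967.6·0.0147 = 0 + j14.22 Ω
  C: Z = 1/(jωC) = -j/(ω·C) = 0 - j9.227e+04 Ω
Step 3 — Series combination: Z_total = R + L + C = 10.4 - j9.226e+04 Ω = 9.226e+04∠-90.0° Ω.
Step 4 — Source phasor: V = 242∠150.5° V = -210.6 + j119.2 V.
Step 5 — Ohm's law: I = V / Z_total = (-210.6 + j119.2) / (10.4 - j9.226e+04) = -0.001292 - j0.002283 A.
Step 6 — Convert to polar: |I| = 0.002623 A, ∠I = -119.5°.

I = 0.002623∠-119.5° A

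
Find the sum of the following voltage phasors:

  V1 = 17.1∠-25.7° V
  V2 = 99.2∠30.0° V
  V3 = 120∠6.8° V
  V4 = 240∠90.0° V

Step 1 — Convert each phasor to rectangular form:
  V1 = 17.1·(cos(-25.7°) + j·sin(-25.7°)) = 15.41 - j7.416 V
  V2 = 99.2·(cos(30.0°) + j·sin(30.0°)) = 85.91 + j49.6 V
  V3 = 120·(cos(6.8°) + j·sin(6.8°)) = 119.2 + j14.21 V
  V4 = 240·(cos(90.0°) + j·sin(90.0°)) = 0 + j240 V
Step 2 — Sum components: V_total = 220.5 + j296.4 V.
Step 3 — Convert to polar: |V_total| = 369.4 V, ∠V_total = 53.4°.

V_total = 369.4∠53.4° V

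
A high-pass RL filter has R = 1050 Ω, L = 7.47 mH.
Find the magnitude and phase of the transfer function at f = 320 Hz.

Step 1 — Angular frequency: ω = 2π·320 = 2011 rad/s.
Step 2 — Transfer function: H(jω) = jωL/(R + jωL).
Step 3 — Numerator jωL = j·15.02; denominator R + jωL = 1050 + j15.02.
Step 4 — H = 0.0002046 + j0.0143.
Step 5 — Magnitude: |H| = 0.0143 (-36.9 dB); phase: φ = 89.2°.

|H| = 0.0143 (-36.9 dB), φ = 89.2°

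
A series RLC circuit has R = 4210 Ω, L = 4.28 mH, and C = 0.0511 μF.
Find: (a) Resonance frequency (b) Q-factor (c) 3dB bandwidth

Step 1 — Resonance condition Im(Z)=0 gives ω₀ = 1/√(LC).
Step 2 — ω₀ = 1/√(0.00428·5.11e-08) = 6.762e+04 rad/s.
Step 3 — f₀ = ω₀/(2π) = 1.076e+04 Hz.
Step 4 — Series Q: Q = ω₀L/R = 6.762e+04·0.00428/4210 = 0.06874.
Step 5 — 3dB bandwidth: Δω = ω₀/Q = 9.836e+05 rad/s; BW = Δω/(2π) = 1.566e+05 Hz.

(a) f₀ = 1.076e+04 Hz  (b) Q = 0.06874  (c) BW = 1.566e+05 Hz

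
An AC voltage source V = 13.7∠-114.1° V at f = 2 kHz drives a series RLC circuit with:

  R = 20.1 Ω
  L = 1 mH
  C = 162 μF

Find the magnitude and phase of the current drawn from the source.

Step 1 — Angular frequency: ω = 2π·f = 2π·2000 = 1.257e+04 rad/s.
Step 2 — Component impedances:
  R: Z = R = 20.1 Ω
  L: Z = jωL = j·1.257e+04·0.001 = 0 + j12.57 Ω
  C: Z = 1/(jωC) = -j/(ω·C) = 0 - j0.4912 Ω
Step 3 — Series combination: Z_total = R + L + C = 20.1 + j12.08 Ω = 23.45∠31.0° Ω.
Step 4 — Source phasor: V = 13.7∠-114.1° V = -5.594 - j12.51 V.
Step 5 — Ohm's law: I = V / Z_total = (-5.594 - j12.51) / (20.1 + j12.08) = -0.4792 - j0.3343 A.
Step 6 — Convert to polar: |I| = 0.5843 A, ∠I = -145.1°.

I = 0.5843∠-145.1° A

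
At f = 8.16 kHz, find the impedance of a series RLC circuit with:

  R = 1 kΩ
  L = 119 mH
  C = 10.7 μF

Step 1 — Angular frequency: ω = 2π·f = 2π·8160 = 5.127e+04 rad/s.
Step 2 — Component impedances:
  R: Z = R = 1000 Ω
  L: Z = jωL = j·5.127e+04·0.119 = 0 + j6101 Ω
  C: Z = 1/(jωC) = -j/(ω·C) = 0 - j1.823 Ω
Step 3 — Series combination: Z_total = R + L + C = 1000 + j6099 Ω = 6181∠80.7° Ω.

Z = 1000 + j6099 Ω = 6181∠80.7° Ω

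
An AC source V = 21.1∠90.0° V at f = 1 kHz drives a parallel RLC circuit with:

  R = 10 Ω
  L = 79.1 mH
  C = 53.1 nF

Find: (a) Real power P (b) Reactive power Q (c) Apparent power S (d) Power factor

Step 1 — Angular frequency: ω = 2π·f = 2π·1000 = 6283 rad/s.
Step 2 — Component impedances:
  R: Z = R = 10 Ω
  L: Z = jωL = j·6283·0.0791 = 0 + j497 Ω
  C: Z = 1/(jωC) = -j/(ω·C) = 0 - j2997 Ω
Step 3 — Parallel combination: 1/Z_total = 1/R + 1/L + 1/C; Z_total = 9.997 + j0.1678 Ω = 9.999∠1.0° Ω.
Step 4 — Source phasor: V = 21.1∠90.0° V = 0 + j21.1 V.
Step 5 — Current: I = V / Z = 0.03541 + j2.11 A = 2.11∠89.0° A.
Step 6 — Complex power: S = V·I* = 44.52 + j0.7473 VA.
Step 7 — Real power: P = Re(S) = 44.52 W.
Step 8 — Reactive power: Q = Im(S) = 0.7473 VAR.
Step 9 — Apparent power: |S| = 44.53 VA.
Step 10 — Power factor: PF = P/|S| = 0.9999 (lagging).

(a) P = 44.52 W  (b) Q = 0.7473 VAR  (c) S = 44.53 VA  (d) PF = 0.9999 (lagging)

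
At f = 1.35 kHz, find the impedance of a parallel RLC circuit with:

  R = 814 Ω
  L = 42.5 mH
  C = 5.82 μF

Step 1 — Angular frequency: ω = 2π·f = 2π·1350 = 8482 rad/s.
Step 2 — Component impedances:
  R: Z = R = 814 Ω
  L: Z = jωL = j·8482·0.0425 = 0 + j360.5 Ω
  C: Z = 1/(jωC) = -j/(ω·C) = 0 - j20.26 Ω
Step 3 — Parallel combination: 1/Z_total = 1/R + 1/L + 1/C; Z_total = 0.5655 - j21.45 Ω = 21.45∠-88.5° Ω.

Z = 0.5655 - j21.45 Ω = 21.45∠-88.5° Ω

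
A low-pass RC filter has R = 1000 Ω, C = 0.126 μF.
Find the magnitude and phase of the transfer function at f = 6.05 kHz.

Step 1 — Angular frequency: ω = 2π·6050 = 3.801e+04 rad/s.
Step 2 — Transfer function: H(jω) = 1/(1 + jωRC).
Step 3 — Denominator: 1 + jωRC = 1 + j·3.801e+04·1000·1.26e-07 = 1 + j4.79.
Step 4 — H = 0.04177 - j0.2001.
Step 5 — Magnitude: |H| = 0.2044 (-13.8 dB); phase: φ = -78.2°.

|H| = 0.2044 (-13.8 dB), φ = -78.2°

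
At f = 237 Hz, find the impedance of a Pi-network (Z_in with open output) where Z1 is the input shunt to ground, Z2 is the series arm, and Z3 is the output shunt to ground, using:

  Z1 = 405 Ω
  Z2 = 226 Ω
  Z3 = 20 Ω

Step 1 — Angular frequency: ω = 2π·f = 2π·237 = 1489 rad/s.
Step 2 — Component impedances:
  Z1: Z = R = 405 Ω
  Z2: Z = R = 226 Ω
  Z3: Z = R = 20 Ω
Step 3 — With open output, the series arm Z2 and the output shunt Z3 appear in series to ground: Z2 + Z3 = 246 Ω.
Step 4 — Parallel with input shunt Z1: Z_in = Z1 || (Z2 + Z3) = 153 Ω = 153∠0.0° Ω.

Z = 153 Ω = 153∠0.0° Ω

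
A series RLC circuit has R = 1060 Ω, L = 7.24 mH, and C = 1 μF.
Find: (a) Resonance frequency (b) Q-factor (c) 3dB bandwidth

Step 1 — Resonance condition Im(Z)=0 gives ω₀ = 1/√(LC).
Step 2 — ω₀ = 1/√(0.00724·1e-06) = 1.175e+04 rad/s.
Step 3 — f₀ = ω₀/(2π) = 1870 Hz.
Step 4 — Series Q: Q = ω₀L/R = 1.175e+04·0.00724/1060 = 0.08027.
Step 5 — 3dB bandwidth: Δω = ω₀/Q = 1.464e+05 rad/s; BW = Δω/(2π) = 2.33e+04 Hz.

(a) f₀ = 1870 Hz  (b) Q = 0.08027  (c) BW = 2.33e+04 Hz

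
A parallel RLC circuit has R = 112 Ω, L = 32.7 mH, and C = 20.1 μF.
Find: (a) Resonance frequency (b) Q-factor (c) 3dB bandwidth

Step 1 — Resonance: ω₀ = 1/√(LC) = 1/√(0.0327·2.01e-05) = 1233 rad/s.
Step 2 — f₀ = ω₀/(2π) = 196.3 Hz.
Step 3 — Parallel Q: Q = R/(ω₀L) = 112/(1233·0.0327) = 2.777.
Step 4 — Bandwidth: Δω = ω₀/Q = 444.2 rad/s; BW = Δω/(2π) = 70.7 Hz.

(a) f₀ = 196.3 Hz  (b) Q = 2.777  (c) BW = 70.7 Hz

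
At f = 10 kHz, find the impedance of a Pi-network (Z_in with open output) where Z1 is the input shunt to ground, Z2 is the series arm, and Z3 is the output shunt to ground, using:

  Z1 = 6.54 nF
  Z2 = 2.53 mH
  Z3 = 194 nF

Step 1 — Angular frequency: ω = 2π·f = 2π·1e+04 = 6.283e+04 rad/s.
Step 2 — Component impedances:
  Z1: Z = 1/(jωC) = -j/(ω·C) = 0 - j2434 Ω
  Z2: Z = jωL = j·6.283e+04·0.00253 = 0 + j159 Ω
  Z3: Z = 1/(jωC) = -j/(ω·C) = 0 - j82.04 Ω
Step 3 — With open output, the series arm Z2 and the output shunt Z3 appear in series to ground: Z2 + Z3 = 0 + j76.93 Ω.
Step 4 — Parallel with input shunt Z1: Z_in = Z1 || (Z2 + Z3) = 0 + j79.44 Ω = 79.44∠90.0° Ω.

Z = 0 + j79.44 Ω = 79.44∠90.0° Ω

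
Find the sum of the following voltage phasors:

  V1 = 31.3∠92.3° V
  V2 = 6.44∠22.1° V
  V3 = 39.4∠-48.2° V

Step 1 — Convert each phasor to rectangular form:
  V1 = 31.3·(cos(92.3°) + j·sin(92.3°)) = -1.256 + j31.27 V
  V2 = 6.44·(cos(22.1°) + j·sin(22.1°)) = 5.967 + j2.423 V
  V3 = 39.4·(cos(-48.2°) + j·sin(-48.2°)) = 26.26 - j29.37 V
Step 2 — Sum components: V_total = 30.97 + j4.326 V.
Step 3 — Convert to polar: |V_total| = 31.27 V, ∠V_total = 8.0°.

V_total = 31.27∠8.0° V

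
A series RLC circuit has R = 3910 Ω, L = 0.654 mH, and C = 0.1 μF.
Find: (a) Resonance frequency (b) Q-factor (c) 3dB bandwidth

Step 1 — Resonance: ω₀ = 1/√(LC) = 1/√(0.000654·1e-07) = 1.237e+05 rad/s.
Step 2 — f₀ = ω₀/(2π) = 1.968e+04 Hz.
Step 3 — Series Q: Q = ω₀L/R = 1.237e+05·0.000654/3910 = 0.02068.
Step 4 — Bandwidth: Δω = ω₀/Q = 5.979e+06 rad/s; BW = Δω/(2π) = 9.515e+05 Hz.

(a) f₀ = 1.968e+04 Hz  (b) Q = 0.02068  (c) BW = 9.515e+05 Hz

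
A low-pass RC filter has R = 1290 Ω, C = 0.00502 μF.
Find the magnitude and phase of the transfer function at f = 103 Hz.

Step 1 — Angular frequency: ω = 2π·103 = 647.2 rad/s.
Step 2 — Transfer function: H(jω) = 1/(1 + jωRC).
Step 3 — Denominator: 1 + jωRC = 1 + j·647.2·1290·5.02e-09 = 1 + j0.004191.
Step 4 — H = 1 - j0.004191.
Step 5 — Magnitude: |H| = 1 (-0.0 dB); phase: φ = -0.2°.

|H| = 1 (-0.0 dB), φ = -0.2°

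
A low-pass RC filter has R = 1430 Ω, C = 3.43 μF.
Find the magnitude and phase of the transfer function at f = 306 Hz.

Step 1 — Angular frequency: ω = 2π·306 = 1923 rad/s.
Step 2 — Transfer function: H(jω) = 1/(1 + jωRC).
Step 3 — Denominator: 1 + jωRC = 1 + j·1923·1430·3.43e-06 = 1 + j9.43.
Step 4 — H = 0.01112 - j0.1049.
Step 5 — Magnitude: |H| = 0.1054 (-19.5 dB); phase: φ = -83.9°.

|H| = 0.1054 (-19.5 dB), φ = -83.9°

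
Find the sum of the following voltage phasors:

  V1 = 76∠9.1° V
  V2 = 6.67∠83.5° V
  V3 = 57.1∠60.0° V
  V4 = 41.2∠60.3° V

Step 1 — Convert each phasor to rectangular form:
  V1 = 76·(cos(9.1°) + j·sin(9.1°)) = 75.04 + j12.02 V
  V2 = 6.67·(cos(83.5°) + j·sin(83.5°)) = 0.7551 + j6.627 V
  V3 = 57.1·(cos(60.0°) + j·sin(60.0°)) = 28.55 + j49.45 V
  V4 = 41.2·(cos(60.3°) + j·sin(60.3°)) = 20.41 + j35.79 V
Step 2 — Sum components: V_total = 124.8 + j103.9 V.
Step 3 — Convert to polar: |V_total| = 162.3 V, ∠V_total = 39.8°.

V_total = 162.3∠39.8° V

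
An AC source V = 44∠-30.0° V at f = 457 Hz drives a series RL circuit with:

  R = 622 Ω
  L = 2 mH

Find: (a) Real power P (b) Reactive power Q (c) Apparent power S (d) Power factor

Step 1 — Angular frequency: ω = 2π·f = 2π·457 = 2871 rad/s.
Step 2 — Component impedances:
  R: Z = R = 622 Ω
  L: Z = jωL = j·2871·0.002 = 0 + j5.743 Ω
Step 3 — Series combination: Z_total = R + L = 622 + j5.743 Ω = 622∠0.5° Ω.
Step 4 — Source phasor: V = 44∠-30.0° V = 38.11 - j22 V.
Step 5 — Current: I = V / Z = 0.06093 - j0.03593 A = 0.07074∠-30.5° A.
Step 6 — Complex power: S = V·I* = 3.112 + j0.02874 VA.
Step 7 — Real power: P = Re(S) = 3.112 W.
Step 8 — Reactive power: Q = Im(S) = 0.02874 VAR.
Step 9 — Apparent power: |S| = 3.112 VA.
Step 10 — Power factor: PF = P/|S| = 1 (lagging).

(a) P = 3.112 W  (b) Q = 0.02874 VAR  (c) S = 3.112 VA  (d) PF = 1 (lagging)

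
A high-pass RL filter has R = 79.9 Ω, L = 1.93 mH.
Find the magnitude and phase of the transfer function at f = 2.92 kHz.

Step 1 — Angular frequency: ω = 2π·2920 = 1.835e+04 rad/s.
Step 2 — Transfer function: H(jω) = jωL/(R + jωL).
Step 3 — Numerator jωL = j·35.41; denominator R + jωL = 79.9 + j35.41.
Step 4 — H = 0.1642 + j0.3704.
Step 5 — Magnitude: |H| = 0.4052 (-7.8 dB); phase: φ = 66.1°.

|H| = 0.4052 (-7.8 dB), φ = 66.1°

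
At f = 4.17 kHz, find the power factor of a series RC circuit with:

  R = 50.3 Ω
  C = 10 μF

Step 1 — Angular frequency: ω = 2π·f = 2π·4170 = 2.62e+04 rad/s.
Step 2 — Component impedances:
  R: Z = R = 50.3 Ω
  C: Z = 1/(jωC) = -j/(ω·C) = 0 - j3.817 Ω
Step 3 — Series combination: Z_total = R + C = 50.3 - j3.817 Ω = 50.44∠-4.3° Ω.
Step 4 — Power factor: PF = cos(φ) = Re(Z)/|Z| = 50.3/50.445 = 0.9971.
Step 5 — Type: Im(Z) = -3.817 ⇒ leading (phase φ = -4.3°).

PF = 0.9971 (leading, φ = -4.3°)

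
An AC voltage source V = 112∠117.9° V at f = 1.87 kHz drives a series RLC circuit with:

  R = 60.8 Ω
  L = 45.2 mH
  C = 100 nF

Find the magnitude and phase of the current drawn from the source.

Step 1 — Angular frequency: ω = 2π·f = 2π·1870 = 1.175e+04 rad/s.
Step 2 — Component impedances:
  R: Z = R = 60.8 Ω
  L: Z = jωL = j·1.175e+04·0.0452 = 0 + j531.1 Ω
  C: Z = 1/(jωC) = -j/(ω·C) = 0 - j851.1 Ω
Step 3 — Series combination: Z_total = R + L + C = 60.8 - j320 Ω = 325.7∠-79.2° Ω.
Step 4 — Source phasor: V = 112∠117.9° V = -52.41 + j98.98 V.
Step 5 — Ohm's law: I = V / Z_total = (-52.41 + j98.98) / (60.8 - j320) = -0.3286 - j0.1013 A.
Step 6 — Convert to polar: |I| = 0.3438 A, ∠I = -162.9°.

I = 0.3438∠-162.9° A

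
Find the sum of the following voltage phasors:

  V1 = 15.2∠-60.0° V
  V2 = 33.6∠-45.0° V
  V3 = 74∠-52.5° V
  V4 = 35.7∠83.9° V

Step 1 — Convert each phasor to rectangular form:
  V1 = 15.2·(cos(-60.0°) + j·sin(-60.0°)) = 7.6 - j13.16 V
  V2 = 33.6·(cos(-45.0°) + j·sin(-45.0°)) = 23.76 - j23.76 V
  V3 = 74·(cos(-52.5°) + j·sin(-52.5°)) = 45.05 - j58.71 V
  V4 = 35.7·(cos(83.9°) + j·sin(83.9°)) = 3.794 + j35.5 V
Step 2 — Sum components: V_total = 80.2 - j60.13 V.
Step 3 — Convert to polar: |V_total| = 100.2 V, ∠V_total = -36.9°.

V_total = 100.2∠-36.9° V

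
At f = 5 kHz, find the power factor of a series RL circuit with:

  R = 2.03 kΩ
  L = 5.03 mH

Step 1 — Angular frequency: ω = 2π·f = 2π·5000 = 3.142e+04 rad/s.
Step 2 — Component impedances:
  R: Z = R = 2030 Ω
  L: Z = jωL = j·3.142e+04·0.00503 = 0 + j158 Ω
Step 3 — Series combination: Z_total = R + L = 2030 + j158 Ω = 2036∠4.5° Ω.
Step 4 — Power factor: PF = cos(φ) = Re(Z)/|Z| = 2030/2036.1 = 0.997.
Step 5 — Type: Im(Z) = 158 ⇒ lagging (phase φ = 4.5°).

PF = 0.997 (lagging, φ = 4.5°)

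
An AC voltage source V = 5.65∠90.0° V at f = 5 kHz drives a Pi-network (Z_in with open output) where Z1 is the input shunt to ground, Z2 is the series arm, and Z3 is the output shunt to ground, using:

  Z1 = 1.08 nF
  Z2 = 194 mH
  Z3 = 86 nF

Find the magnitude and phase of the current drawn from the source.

Step 1 — Angular frequency: ω = 2π·f = 2π·5000 = 3.142e+04 rad/s.
Step 2 — Component impedances:
  Z1: Z = 1/(jωC) = -j/(ω·C) = 0 - j2.947e+04 Ω
  Z2: Z = jωL = j·3.142e+04·0.194 = 0 + j6095 Ω
  Z3: Z = 1/(jωC) = -j/(ω·C) = 0 - j370.1 Ω
Step 3 — With open output, the series arm Z2 and the output shunt Z3 appear in series to ground: Z2 + Z3 = 0 + j5725 Ω.
Step 4 — Parallel with input shunt Z1: Z_in = Z1 || (Z2 + Z3) = 0 + j7104 Ω = 7104∠90.0° Ω.
Step 5 — Source phasor: V = 5.65∠90.0° V = 0 + j5.65 V.
Step 6 — Ohm's law: I = V / Z_total = (0 + j5.65) / (0 + j7104) = 0.0007953 A.
Step 7 — Convert to polar: |I| = 0.0007953 A, ∠I = -0.0°.

I = 0.0007953∠-0.0° A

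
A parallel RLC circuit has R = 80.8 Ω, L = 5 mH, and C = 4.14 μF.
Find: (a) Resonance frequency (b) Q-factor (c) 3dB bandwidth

Step 1 — Resonance: ω₀ = 1/√(LC) = 1/√(0.005·4.14e-06) = 6950 rad/s.
Step 2 — f₀ = ω₀/(2π) = 1106 Hz.
Step 3 — Parallel Q: Q = R/(ω₀L) = 80.8/(6950·0.005) = 2.325.
Step 4 — Bandwidth: Δω = ω₀/Q = 2989 rad/s; BW = Δω/(2π) = 475.8 Hz.

(a) f₀ = 1106 Hz  (b) Q = 2.325  (c) BW = 475.8 Hz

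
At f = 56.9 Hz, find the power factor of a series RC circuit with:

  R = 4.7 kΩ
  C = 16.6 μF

Step 1 — Angular frequency: ω = 2π·f = 2π·56.9 = 357.5 rad/s.
Step 2 — Component impedances:
  R: Z = R = 4700 Ω
  C: Z = 1/(jωC) = -j/(ω·C) = 0 - j168.5 Ω
Step 3 — Series combination: Z_total = R + C = 4700 - j168.5 Ω = 4703∠-2.1° Ω.
Step 4 — Power factor: PF = cos(φ) = Re(Z)/|Z| = 4700/4703 = 0.9994.
Step 5 — Type: Im(Z) = -168.5 ⇒ leading (phase φ = -2.1°).

PF = 0.9994 (leading, φ = -2.1°)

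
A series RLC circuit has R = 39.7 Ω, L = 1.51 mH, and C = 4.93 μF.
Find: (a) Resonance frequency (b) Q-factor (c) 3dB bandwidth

Step 1 — Resonance condition Im(Z)=0 gives ω₀ = 1/√(LC).
Step 2 — ω₀ = 1/√(0.00151·4.93e-06) = 1.159e+04 rad/s.
Step 3 — f₀ = ω₀/(2π) = 1845 Hz.
Step 4 — Series Q: Q = ω₀L/R = 1.159e+04·0.00151/39.7 = 0.4408.
Step 5 — 3dB bandwidth: Δω = ω₀/Q = 2.629e+04 rad/s; BW = Δω/(2π) = 4184 Hz.

(a) f₀ = 1845 Hz  (b) Q = 0.4408  (c) BW = 4184 Hz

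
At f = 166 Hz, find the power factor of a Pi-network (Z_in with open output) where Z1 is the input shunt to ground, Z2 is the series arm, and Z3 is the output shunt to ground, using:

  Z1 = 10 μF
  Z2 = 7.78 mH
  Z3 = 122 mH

Step 1 — Angular frequency: ω = 2π·f = 2π·166 = 1043 rad/s.
Step 2 — Component impedances:
  Z1: Z = 1/(jωC) = -j/(ω·C) = 0 - j95.88 Ω
  Z2: Z = jωL = j·1043·0.00778 = 0 + j8.115 Ω
  Z3: Z = jωL = j·1043·0.122 = 0 + j127.2 Ω
Step 3 — With open output, the series arm Z2 and the output shunt Z3 appear in series to ground: Z2 + Z3 = 0 + j135.4 Ω.
Step 4 — Parallel with input shunt Z1: Z_in = Z1 || (Z2 + Z3) = 0 - j328.7 Ω = 328.7∠-90.0° Ω.
Step 5 — Power factor: PF = cos(φ) = Re(Z)/|Z| = 0/328.7 = 0.
Step 6 — Type: Im(Z) = -328.7 ⇒ leading (phase φ = -90.0°).

PF = 0 (leading, φ = -90.0°)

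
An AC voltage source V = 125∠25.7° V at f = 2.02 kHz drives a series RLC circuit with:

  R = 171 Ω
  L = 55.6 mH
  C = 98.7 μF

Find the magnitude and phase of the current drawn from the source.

Step 1 — Angular frequency: ω = 2π·f = 2π·2020 = 1.269e+04 rad/s.
Step 2 — Component impedances:
  R: Z = R = 171 Ω
  L: Z = jωL = j·1.269e+04·0.0556 = 0 + j705.7 Ω
  C: Z = 1/(jωC) = -j/(ω·C) = 0 - j0.7983 Ω
Step 3 — Series combination: Z_total = R + L + C = 171 + j704.9 Ω = 725.3∠76.4° Ω.
Step 4 — Source phasor: V = 125∠25.7° V = 112.6 + j54.21 V.
Step 5 — Ohm's law: I = V / Z_total = (112.6 + j54.21) / (171 + j704.9) = 0.1092 - j0.1333 A.
Step 6 — Convert to polar: |I| = 0.1723 A, ∠I = -50.7°.

I = 0.1723∠-50.7° A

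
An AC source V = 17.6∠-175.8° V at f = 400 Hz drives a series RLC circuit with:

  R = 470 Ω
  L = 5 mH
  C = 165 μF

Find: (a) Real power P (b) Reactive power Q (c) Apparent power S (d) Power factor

Step 1 — Angular frequency: ω = 2π·f = 2π·400 = 2513 rad/s.
Step 2 — Component impedances:
  R: Z = R = 470 Ω
  L: Z = jωL = j·2513·0.005 = 0 + j12.57 Ω
  C: Z = 1/(jωC) = -j/(ω·C) = 0 - j2.411 Ω
Step 3 — Series combination: Z_total = R + L + C = 470 + j10.15 Ω = 470.1∠1.2° Ω.
Step 4 — Source phasor: V = 17.6∠-175.8° V = -17.55 - j1.289 V.
Step 5 — Current: I = V / Z = -0.03739 - j0.001935 A = 0.03744∠-177.0° A.
Step 6 — Complex power: S = V·I* = 0.6588 + j0.01423 VA.
Step 7 — Real power: P = Re(S) = 0.6588 W.
Step 8 — Reactive power: Q = Im(S) = 0.01423 VAR.
Step 9 — Apparent power: |S| = 0.6589 VA.
Step 10 — Power factor: PF = P/|S| = 0.9998 (lagging).

(a) P = 0.6588 W  (b) Q = 0.01423 VAR  (c) S = 0.6589 VA  (d) PF = 0.9998 (lagging)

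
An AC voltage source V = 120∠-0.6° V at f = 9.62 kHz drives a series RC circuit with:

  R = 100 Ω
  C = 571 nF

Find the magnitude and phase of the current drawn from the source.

Step 1 — Angular frequency: ω = 2π·f = 2π·9620 = 6.044e+04 rad/s.
Step 2 — Component impedances:
  R: Z = R = 100 Ω
  C: Z = 1/(jωC) = -j/(ω·C) = 0 - j28.97 Ω
Step 3 — Series combination: Z_total = R + C = 100 - j28.97 Ω = 104.1∠-16.2° Ω.
Step 4 — Source phasor: V = 120∠-0.6° V = 120 - j1.257 V.
Step 5 — Ohm's law: I = V / Z_total = (120 - j1.257) / (100 - j28.97) = 1.11 + j0.3092 A.
Step 6 — Convert to polar: |I| = 1.153 A, ∠I = 15.6°.

I = 1.153∠15.6° A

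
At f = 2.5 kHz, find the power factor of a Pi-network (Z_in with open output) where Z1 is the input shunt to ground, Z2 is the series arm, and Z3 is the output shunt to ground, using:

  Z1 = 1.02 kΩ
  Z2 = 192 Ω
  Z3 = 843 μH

Step 1 — Angular frequency: ω = 2π·f = 2π·2500 = 1.571e+04 rad/s.
Step 2 — Component impedances:
  Z1: Z = R = 1020 Ω
  Z2: Z = R = 192 Ω
  Z3: Z = jωL = j·1.571e+04·0.000843 = 0 + j13.24 Ω
Step 3 — With open output, the series arm Z2 and the output shunt Z3 appear in series to ground: Z2 + Z3 = 192 + j13.24 Ω.
Step 4 — Parallel with input shunt Z1: Z_in = Z1 || (Z2 + Z3) = 161.7 + j9.378 Ω = 162∠3.3° Ω.
Step 5 — Power factor: PF = cos(φ) = Re(Z)/|Z| = 161.69/161.96 = 0.9983.
Step 6 — Type: Im(Z) = 9.378 ⇒ lagging (phase φ = 3.3°).

PF = 0.9983 (lagging, φ = 3.3°)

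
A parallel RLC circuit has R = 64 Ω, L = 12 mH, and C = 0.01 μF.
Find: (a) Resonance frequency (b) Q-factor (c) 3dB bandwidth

Step 1 — Resonance: ω₀ = 1/√(LC) = 1/√(0.012·1e-08) = 9.129e+04 rad/s.
Step 2 — f₀ = ω₀/(2π) = 1.453e+04 Hz.
Step 3 — Parallel Q: Q = R/(ω₀L) = 64/(9.129e+04·0.012) = 0.05842.
Step 4 — Bandwidth: Δω = ω₀/Q = 1.562e+06 rad/s; BW = Δω/(2π) = 2.487e+05 Hz.

(a) f₀ = 1.453e+04 Hz  (b) Q = 0.05842  (c) BW = 2.487e+05 Hz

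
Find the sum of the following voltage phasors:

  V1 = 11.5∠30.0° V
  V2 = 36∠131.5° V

Step 1 — Convert each phasor to rectangular form:
  V1 = 11.5·(cos(30.0°) + j·sin(30.0°)) = 9.959 + j5.75 V
  V2 = 36·(cos(131.5°) + j·sin(131.5°)) = -23.85 + j26.96 V
Step 2 — Sum components: V_total = -13.9 + j32.71 V.
Step 3 — Convert to polar: |V_total| = 35.54 V, ∠V_total = 113.0°.

V_total = 35.54∠113.0° V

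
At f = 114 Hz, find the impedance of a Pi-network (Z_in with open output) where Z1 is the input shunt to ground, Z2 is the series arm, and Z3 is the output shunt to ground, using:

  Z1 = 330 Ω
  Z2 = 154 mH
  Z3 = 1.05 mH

Step 1 — Angular frequency: ω = 2π·f = 2π·114 = 716.3 rad/s.
Step 2 — Component impedances:
  Z1: Z = R = 330 Ω
  Z2: Z = jωL = j·716.3·0.154 = 0 + j110.3 Ω
  Z3: Z = jωL = j·716.3·0.00105 = 0 + j0.7521 Ω
Step 3 — With open output, the series arm Z2 and the output shunt Z3 appear in series to ground: Z2 + Z3 = 0 + j111.1 Ω.
Step 4 — Parallel with input shunt Z1: Z_in = Z1 || (Z2 + Z3) = 33.57 + j99.76 Ω = 105.3∠71.4° Ω.

Z = 33.57 + j99.76 Ω = 105.3∠71.4° Ω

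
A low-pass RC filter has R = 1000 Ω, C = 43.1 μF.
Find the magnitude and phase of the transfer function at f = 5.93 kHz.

Step 1 — Angular frequency: ω = 2π·5930 = 3.726e+04 rad/s.
Step 2 — Transfer function: H(jω) = 1/(1 + jωRC).
Step 3 — Denominator: 1 + jωRC = 1 + j·3.726e+04·1000·4.31e-05 = 1 + j1606.
Step 4 — H = 3.878e-07 - j0.0006227.
Step 5 — Magnitude: |H| = 0.0006227 (-64.1 dB); phase: φ = -90.0°.

|H| = 0.0006227 (-64.1 dB), φ = -90.0°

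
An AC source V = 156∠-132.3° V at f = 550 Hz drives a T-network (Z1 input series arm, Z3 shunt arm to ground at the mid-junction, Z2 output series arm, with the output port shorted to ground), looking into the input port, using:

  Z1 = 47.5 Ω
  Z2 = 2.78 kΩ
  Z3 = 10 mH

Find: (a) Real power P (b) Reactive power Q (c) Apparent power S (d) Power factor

Step 1 — Angular frequency: ω = 2π·f = 2π·550 = 3456 rad/s.
Step 2 — Component impedances:
  Z1: Z = R = 47.5 Ω
  Z2: Z = R = 2780 Ω
  Z3: Z = jωL = j·3456·0.01 = 0 + j34.56 Ω
Step 3 — With the output port shorted to ground, the output series arm Z2 runs from the junction to ground; the shunt arm Z3 also runs from the junction to ground. They appear in parallel: Z3 || Z2 = 0.4295 + j34.55 Ω.
Step 4 — Series with input arm Z1: Z_in = Z1 + (Z3 || Z2) = 47.93 + j34.55 Ω = 59.09∠35.8° Ω.
Step 5 — Source phasor: V = 156∠-132.3° V = -105 - j115.4 V.
Step 6 — Current: I = V / Z = -2.583 - j0.545 A = 2.64∠-168.1° A.
Step 7 — Complex power: S = V·I* = 334.1 + j240.9 VA.
Step 8 — Real power: P = Re(S) = 334.1 W.
Step 9 — Reactive power: Q = Im(S) = 240.9 VAR.
Step 10 — Apparent power: |S| = 411.9 VA.
Step 11 — Power factor: PF = P/|S| = 0.8112 (lagging).

(a) P = 334.1 W  (b) Q = 240.9 VAR  (c) S = 411.9 VA  (d) PF = 0.8112 (lagging)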